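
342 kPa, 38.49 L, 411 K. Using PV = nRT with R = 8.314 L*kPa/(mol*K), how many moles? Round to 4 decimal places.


PV = nRT, solve for n = PV / (RT).
PV = 342 * 38.49 = 13163.58
RT = 8.314 * 411 = 3417.054
n = 13163.58 / 3417.054
n = 3.8523184 mol, rounded to 4 dp:

3.8523 mol


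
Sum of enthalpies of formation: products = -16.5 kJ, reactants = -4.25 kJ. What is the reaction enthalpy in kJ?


dH_rxn = sum(dH_f products) - sum(dH_f reactants)
dH_rxn = -16.5 - (-4.25)
dH_rxn = -12.25 kJ:

-12.25 kJ


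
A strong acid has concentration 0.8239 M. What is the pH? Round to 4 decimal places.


A strong acid dissociates completely, so [H+] equals the given concentration.
pH = -log10([H+]) = -log10(0.8239)
pH = 0.0841255, rounded to 4 dp:

0.0841


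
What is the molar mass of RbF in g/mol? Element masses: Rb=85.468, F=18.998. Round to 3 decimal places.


M = sum(count * atomic_mass) over atoms.
M = 1*85.468 + 1*18.998
M = 85.468 + 18.998
M = 104.466 g/mol, rounded to 3 dp:

104.466 g/mol


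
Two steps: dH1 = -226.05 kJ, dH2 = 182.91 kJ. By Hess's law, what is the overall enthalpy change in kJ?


Hess's law: enthalpy is a state function, so add the step enthalpies.
dH_total = dH1 + dH2 = -226.05 + (182.91)
dH_total = -43.14 kJ:

-43.14 kJ


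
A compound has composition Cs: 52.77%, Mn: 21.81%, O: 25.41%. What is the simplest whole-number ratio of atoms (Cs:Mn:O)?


Assume 100 g of compound, divide each mass% by atomic mass to get moles, then normalize by the smallest to get a raw atom ratio.
Moles per 100 g: Cs: 52.77/132.905 = 0.3971, Mn: 21.81/54.938 = 0.397, O: 25.41/15.999 = 1.5882
Raw ratio (divide by min = 0.397): Cs: 1.0, Mn: 1.0, O: 4.001
Multiply by 1 to clear fractions: Cs: 1.0 ~= 1, Mn: 1.0 ~= 1, O: 4.001 ~= 4
Reduce by GCD to get the simplest whole-number ratio:

1:1:4


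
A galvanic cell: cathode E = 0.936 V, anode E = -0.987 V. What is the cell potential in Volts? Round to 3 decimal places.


Standard cell potential: E_cell = E_cathode - E_anode.
E_cell = 0.936 - (-0.987)
E_cell = 1.923 V, rounded to 3 dp:

1.923 V


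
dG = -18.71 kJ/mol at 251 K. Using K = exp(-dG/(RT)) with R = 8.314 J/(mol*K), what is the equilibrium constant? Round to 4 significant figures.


dG is in kJ/mol; multiply by 1000 to match R in J/(mol*K).
RT = 8.314 * 251 = 2086.814 J/mol
exponent = -dG*1000 / (RT) = -(-18.71*1000) / 2086.814 = 8.96582062
K = exp(8.96582062)
K = 7830.8052, rounded to 4 significant figures:

7831


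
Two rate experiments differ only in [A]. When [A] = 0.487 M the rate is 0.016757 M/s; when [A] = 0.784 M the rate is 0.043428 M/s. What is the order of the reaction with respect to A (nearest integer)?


Rate is proportional to [A]^n, so rate2/rate1 = ([A]2/[A]1)^n. Take logs to solve for n.
rate2/rate1 = 0.043428 / 0.016757 = 2.5916
[A]2/[A]1 = 0.784 / 0.487 = 1.6099
n = ln(2.5916) / ln(1.6099) = 2.0
Nearest integer order:

2


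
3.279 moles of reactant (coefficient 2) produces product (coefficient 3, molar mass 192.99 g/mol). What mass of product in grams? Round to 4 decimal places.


Use the coefficient ratio to convert reactant moles to product moles, then multiply by the product's molar mass.
moles_P = moles_R * (coeff_P / coeff_R) = 3.279 * (3/2) = 4.9185
mass_P = moles_P * M_P = 4.9185 * 192.99
mass_P = 949.221315 g, rounded to 4 dp:

949.2213 g


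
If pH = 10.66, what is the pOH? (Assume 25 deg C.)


At 25 deg C, pH + pOH = 14.
pOH = 14 - pH = 14 - 10.66
pOH = 3.34:

3.34


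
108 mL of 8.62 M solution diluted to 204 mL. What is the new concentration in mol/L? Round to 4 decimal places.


Dilution: M1*V1 = M2*V2, solve for M2.
M2 = M1*V1 / V2
M2 = 8.62 * 108 / 204
M2 = 930.96 / 204
M2 = 4.56352941 mol/L, rounded to 4 dp:

4.5635 mol/L


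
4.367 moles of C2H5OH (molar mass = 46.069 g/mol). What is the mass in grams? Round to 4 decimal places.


mass = n * M
mass = 4.367 * 46.069
mass = 201.183323 g, rounded to 4 dp:

201.1833 g


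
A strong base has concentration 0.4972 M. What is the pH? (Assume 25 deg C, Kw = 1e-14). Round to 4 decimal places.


A strong base dissociates completely, so [OH-] equals the given concentration.
pOH = -log10([OH-]) = -log10(0.4972) = 0.303469
pH = 14 - pOH = 14 - 0.303469
pH = 13.696531, rounded to 4 dp:

13.6965


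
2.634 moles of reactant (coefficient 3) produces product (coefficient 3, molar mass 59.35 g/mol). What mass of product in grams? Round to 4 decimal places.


Use the coefficient ratio to convert reactant moles to product moles, then multiply by the product's molar mass.
moles_P = moles_R * (coeff_P / coeff_R) = 2.634 * (3/3) = 2.634
mass_P = moles_P * M_P = 2.634 * 59.35
mass_P = 156.3279 g, rounded to 4 dp:

156.3279 g


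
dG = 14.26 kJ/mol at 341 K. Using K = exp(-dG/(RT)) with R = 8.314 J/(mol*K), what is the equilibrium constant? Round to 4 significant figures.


dG is in kJ/mol; multiply by 1000 to match R in J/(mol*K).
RT = 8.314 * 341 = 2835.074 J/mol
exponent = -dG*1000 / (RT) = -(14.26*1000) / 2835.074 = -5.02985107
K = exp(-5.02985107)
K = 0.0065397845, rounded to 4 significant figures:

0.006540


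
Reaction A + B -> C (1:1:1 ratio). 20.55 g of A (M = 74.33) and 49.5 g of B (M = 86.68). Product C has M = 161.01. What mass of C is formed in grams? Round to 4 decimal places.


Find moles of each reactant; the smaller value is the limiting reagent in a 1:1:1 reaction, so moles_C equals moles of the limiter.
n_A = mass_A / M_A = 20.55 / 74.33 = 0.27647 mol
n_B = mass_B / M_B = 49.5 / 86.68 = 0.571066 mol
Limiting reagent: A (smaller), n_limiting = 0.27647 mol
mass_C = n_limiting * M_C = 0.27647 * 161.01
mass_C = 44.5144347 g, rounded to 4 dp:

44.5144 g


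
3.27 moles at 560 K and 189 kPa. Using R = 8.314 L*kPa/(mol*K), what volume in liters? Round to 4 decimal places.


PV = nRT, solve for V = nRT / P.
nRT = 3.27 * 8.314 * 560 = 15224.5968
V = 15224.5968 / 189
V = 80.55342222 L, rounded to 4 dp:

80.5534 L


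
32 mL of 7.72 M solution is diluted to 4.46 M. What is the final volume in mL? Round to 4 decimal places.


Dilution: M1*V1 = M2*V2, solve for V2.
V2 = M1*V1 / M2
V2 = 7.72 * 32 / 4.46
V2 = 247.04 / 4.46
V2 = 55.39013453 mL, rounded to 4 dp:

55.3901 mL


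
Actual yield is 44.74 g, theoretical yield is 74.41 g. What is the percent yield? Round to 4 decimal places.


% yield = 100 * actual / theoretical
% yield = 100 * 44.74 / 74.41
% yield = 60.12632711 %, rounded to 4 dp:

60.1263 %


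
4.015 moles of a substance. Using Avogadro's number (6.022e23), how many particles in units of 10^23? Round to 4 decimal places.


N = n * NA, then divide by 1e23 for the requested units.
N / 1e23 = n * 6.022
N / 1e23 = 4.015 * 6.022
N / 1e23 = 24.17833, rounded to 4 dp:

24.1783


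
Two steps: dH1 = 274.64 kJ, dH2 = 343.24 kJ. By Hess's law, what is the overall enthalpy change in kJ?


Hess's law: enthalpy is a state function, so add the step enthalpies.
dH_total = dH1 + dH2 = 274.64 + (343.24)
dH_total = 617.88 kJ:

617.88 kJ


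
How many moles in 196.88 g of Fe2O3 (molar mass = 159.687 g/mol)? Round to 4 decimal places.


n = mass / M
n = 196.88 / 159.687
n = 1.23291188 mol, rounded to 4 dp:

1.2329 mol


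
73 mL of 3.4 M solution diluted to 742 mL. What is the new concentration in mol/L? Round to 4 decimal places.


Dilution: M1*V1 = M2*V2, solve for M2.
M2 = M1*V1 / V2
M2 = 3.4 * 73 / 742
M2 = 248.2 / 742
M2 = 0.33450135 mol/L, rounded to 4 dp:

0.3345 mol/L


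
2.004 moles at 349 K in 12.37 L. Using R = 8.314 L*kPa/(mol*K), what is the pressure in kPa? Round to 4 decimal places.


PV = nRT, solve for P = nRT / V.
nRT = 2.004 * 8.314 * 349 = 5814.7783
P = 5814.7783 / 12.37
P = 470.07100243 kPa, rounded to 4 dp:

470.0710 kPa


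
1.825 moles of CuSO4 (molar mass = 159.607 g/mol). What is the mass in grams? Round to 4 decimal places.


mass = n * M
mass = 1.825 * 159.607
mass = 291.282775 g, rounded to 4 dp:

291.2828 g


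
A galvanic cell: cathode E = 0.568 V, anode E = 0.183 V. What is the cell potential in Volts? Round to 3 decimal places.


Standard cell potential: E_cell = E_cathode - E_anode.
E_cell = 0.568 - (0.183)
E_cell = 0.385 V, rounded to 3 dp:

0.385 V


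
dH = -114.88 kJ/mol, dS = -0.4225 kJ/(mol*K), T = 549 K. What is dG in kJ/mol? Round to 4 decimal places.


Gibbs: dG = dH - T*dS (consistent units, dS already in kJ/(mol*K)).
T*dS = 549 * -0.4225 = -231.9525
dG = -114.88 - (-231.9525)
dG = 117.0725 kJ/mol, rounded to 4 dp:

117.0725 kJ/mol


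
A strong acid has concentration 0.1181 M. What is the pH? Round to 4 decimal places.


A strong acid dissociates completely, so [H+] equals the given concentration.
pH = -log10([H+]) = -log10(0.1181)
pH = 0.9277501, rounded to 4 dp:

0.9278


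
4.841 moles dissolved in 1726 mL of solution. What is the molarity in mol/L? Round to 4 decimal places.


Convert volume to liters: V_L = V_mL / 1000.
V_L = 1726 / 1000 = 1.726 L
M = n / V_L = 4.841 / 1.726
M = 2.80475087 mol/L, rounded to 4 dp:

2.8048 mol/L


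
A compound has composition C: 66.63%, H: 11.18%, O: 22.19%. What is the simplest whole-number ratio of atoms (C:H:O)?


Assume 100 g of compound, divide each mass% by atomic mass to get moles, then normalize by the smallest to get a raw atom ratio.
Moles per 100 g: C: 66.63/12.011 = 5.5474, H: 11.18/1.008 = 11.0913, O: 22.19/15.999 = 1.387
Raw ratio (divide by min = 1.387): C: 4.0, H: 7.997, O: 1.0
Multiply by 1 to clear fractions: C: 4.0 ~= 4, H: 7.997 ~= 8, O: 1.0 ~= 1
Reduce by GCD to get the simplest whole-number ratio:

4:8:1


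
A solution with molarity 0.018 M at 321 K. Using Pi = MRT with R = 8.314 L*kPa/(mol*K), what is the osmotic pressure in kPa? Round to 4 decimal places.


Osmotic pressure (van't Hoff): Pi = M*R*T.
RT = 8.314 * 321 = 2668.794
Pi = 0.018 * 2668.794
Pi = 48.038292 kPa, rounded to 4 dp:

48.0383 kPa


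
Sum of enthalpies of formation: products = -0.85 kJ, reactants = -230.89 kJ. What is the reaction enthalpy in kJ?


dH_rxn = sum(dH_f products) - sum(dH_f reactants)
dH_rxn = -0.85 - (-230.89)
dH_rxn = 230.04 kJ:

230.04 kJ


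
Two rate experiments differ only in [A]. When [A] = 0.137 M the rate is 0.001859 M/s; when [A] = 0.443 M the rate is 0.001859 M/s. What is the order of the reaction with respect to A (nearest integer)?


Rate is proportional to [A]^n, so rate2/rate1 = ([A]2/[A]1)^n. Take logs to solve for n.
rate2/rate1 = 0.001859 / 0.001859 = 1.0
[A]2/[A]1 = 0.443 / 0.137 = 3.2336
n = ln(1.0) / ln(3.2336) = 0.0
Nearest integer order:

0


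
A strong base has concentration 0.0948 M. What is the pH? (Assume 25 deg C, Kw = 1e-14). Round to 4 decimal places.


A strong base dissociates completely, so [OH-] equals the given concentration.
pOH = -log10([OH-]) = -log10(0.0948) = 1.023192
pH = 14 - pOH = 14 - 1.023192
pH = 12.976808, rounded to 4 dp:

12.9768


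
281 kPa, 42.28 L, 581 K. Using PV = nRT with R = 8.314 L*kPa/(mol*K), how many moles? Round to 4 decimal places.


PV = nRT, solve for n = PV / (RT).
PV = 281 * 42.28 = 11880.68
RT = 8.314 * 581 = 4830.434
n = 11880.68 / 4830.434
n = 2.45954711 mol, rounded to 4 dp:

2.4595 mol


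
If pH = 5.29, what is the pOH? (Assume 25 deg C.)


At 25 deg C, pH + pOH = 14.
pOH = 14 - pH = 14 - 5.29
pOH = 8.71:

8.71


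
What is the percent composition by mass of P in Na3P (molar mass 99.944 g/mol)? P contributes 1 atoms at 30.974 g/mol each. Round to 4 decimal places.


pct = 100 * (n_elem * M_elem) / M_total
mass_contribution = 1 * 30.974 = 30.974 g/mol
pct = 100 * 30.974 / 99.944
pct = 30.99135516 %, rounded to 4 dp:

30.9914 %


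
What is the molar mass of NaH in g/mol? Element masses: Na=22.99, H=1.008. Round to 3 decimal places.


M = sum(count * atomic_mass) over atoms.
M = 1*22.99 + 1*1.008
M = 22.99 + 1.008
M = 23.998 g/mol, rounded to 3 dp:

23.998 g/mol


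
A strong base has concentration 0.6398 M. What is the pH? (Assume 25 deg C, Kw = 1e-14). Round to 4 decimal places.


A strong base dissociates completely, so [OH-] equals the given concentration.
pOH = -log10([OH-]) = -log10(0.6398) = 0.193956
pH = 14 - pOH = 14 - 0.193956
pH = 13.806044, rounded to 4 dp:

13.8060


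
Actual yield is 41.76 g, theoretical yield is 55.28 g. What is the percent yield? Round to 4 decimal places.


% yield = 100 * actual / theoretical
% yield = 100 * 41.76 / 55.28
% yield = 75.54269175 %, rounded to 4 dp:

75.5427 %


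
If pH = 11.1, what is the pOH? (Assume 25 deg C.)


At 25 deg C, pH + pOH = 14.
pOH = 14 - pH = 14 - 11.1
pOH = 2.9:

2.90


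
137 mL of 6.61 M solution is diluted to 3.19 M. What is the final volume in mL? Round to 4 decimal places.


Dilution: M1*V1 = M2*V2, solve for V2.
V2 = M1*V1 / M2
V2 = 6.61 * 137 / 3.19
V2 = 905.57 / 3.19
V2 = 283.87774295 mL, rounded to 4 dp:

283.8777 mL


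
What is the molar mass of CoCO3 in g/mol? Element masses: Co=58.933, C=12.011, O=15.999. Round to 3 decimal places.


M = sum(count * atomic_mass) over atoms.
M = 1*58.933 + 1*12.011 + 3*15.999
M = 58.933 + 12.011 + 47.997
M = 118.941 g/mol, rounded to 3 dp:

118.941 g/mol


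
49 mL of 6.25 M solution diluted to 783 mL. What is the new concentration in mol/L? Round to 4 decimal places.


Dilution: M1*V1 = M2*V2, solve for M2.
M2 = M1*V1 / V2
M2 = 6.25 * 49 / 783
M2 = 306.25 / 783
M2 = 0.39112388 mol/L, rounded to 4 dp:

0.3911 mol/L


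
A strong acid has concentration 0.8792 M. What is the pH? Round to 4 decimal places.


A strong acid dissociates completely, so [H+] equals the given concentration.
pH = -log10([H+]) = -log10(0.8792)
pH = 0.05591232, rounded to 4 dp:

0.0559


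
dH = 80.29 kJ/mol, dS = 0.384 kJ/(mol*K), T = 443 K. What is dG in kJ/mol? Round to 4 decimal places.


Gibbs: dG = dH - T*dS (consistent units, dS already in kJ/(mol*K)).
T*dS = 443 * 0.384 = 170.112
dG = 80.29 - (170.112)
dG = -89.822 kJ/mol, rounded to 4 dp:

-89.8220 kJ/mol


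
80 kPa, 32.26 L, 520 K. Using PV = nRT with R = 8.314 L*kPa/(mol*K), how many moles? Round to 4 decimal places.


PV = nRT, solve for n = PV / (RT).
PV = 80 * 32.26 = 2580.8
RT = 8.314 * 520 = 4323.28
n = 2580.8 / 4323.28
n = 0.59695416 mol, rounded to 4 dp:

0.5970 mol


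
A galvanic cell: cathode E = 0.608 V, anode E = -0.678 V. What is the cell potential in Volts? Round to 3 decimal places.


Standard cell potential: E_cell = E_cathode - E_anode.
E_cell = 0.608 - (-0.678)
E_cell = 1.286 V, rounded to 3 dp:

1.286 V


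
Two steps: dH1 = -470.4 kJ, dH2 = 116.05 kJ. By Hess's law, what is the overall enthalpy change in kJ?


Hess's law: enthalpy is a state function, so add the step enthalpies.
dH_total = dH1 + dH2 = -470.4 + (116.05)
dH_total = -354.35 kJ:

-354.35 kJ


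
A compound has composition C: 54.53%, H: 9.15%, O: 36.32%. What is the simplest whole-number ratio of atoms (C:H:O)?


Assume 100 g of compound, divide each mass% by atomic mass to get moles, then normalize by the smallest to get a raw atom ratio.
Moles per 100 g: C: 54.53/12.011 = 4.54, H: 9.15/1.008 = 9.0774, O: 36.32/15.999 = 2.2701
Raw ratio (divide by min = 2.2701): C: 2.0, H: 3.999, O: 1.0
Multiply by 1 to clear fractions: C: 2.0 ~= 2, H: 3.999 ~= 4, O: 1.0 ~= 1
Reduce by GCD to get the simplest whole-number ratio:

2:4:1


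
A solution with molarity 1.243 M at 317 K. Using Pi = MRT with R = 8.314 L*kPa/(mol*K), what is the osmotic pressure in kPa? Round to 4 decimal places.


Osmotic pressure (van't Hoff): Pi = M*R*T.
RT = 8.314 * 317 = 2635.538
Pi = 1.243 * 2635.538
Pi = 3275.973734 kPa, rounded to 4 dp:

3275.9737 kPa


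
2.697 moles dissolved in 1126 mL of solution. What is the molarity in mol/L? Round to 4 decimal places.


Convert volume to liters: V_L = V_mL / 1000.
V_L = 1126 / 1000 = 1.126 L
M = n / V_L = 2.697 / 1.126
M = 2.39520426 mol/L, rounded to 4 dp:

2.3952 mol/L


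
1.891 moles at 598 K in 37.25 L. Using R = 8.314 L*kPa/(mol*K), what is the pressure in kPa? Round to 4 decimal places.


PV = nRT, solve for P = nRT / V.
nRT = 1.891 * 8.314 * 598 = 9401.6209
P = 9401.6209 / 37.25
P = 252.39250738 kPa, rounded to 4 dp:

252.3925 kPa


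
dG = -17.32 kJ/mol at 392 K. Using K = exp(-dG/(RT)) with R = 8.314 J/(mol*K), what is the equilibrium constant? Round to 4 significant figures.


dG is in kJ/mol; multiply by 1000 to match R in J/(mol*K).
RT = 8.314 * 392 = 3259.088 J/mol
exponent = -dG*1000 / (RT) = -(-17.32*1000) / 3259.088 = 5.31437016
K = exp(5.31437016)
K = 203.23647, rounded to 4 significant figures:

203.2


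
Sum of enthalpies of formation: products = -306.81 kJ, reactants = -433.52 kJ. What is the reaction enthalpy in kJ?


dH_rxn = sum(dH_f products) - sum(dH_f reactants)
dH_rxn = -306.81 - (-433.52)
dH_rxn = 126.71 kJ:

126.71 kJ


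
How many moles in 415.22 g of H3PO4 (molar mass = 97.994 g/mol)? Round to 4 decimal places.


n = mass / M
n = 415.22 / 97.994
n = 4.2371982 mol, rounded to 4 dp:

4.2372 mol


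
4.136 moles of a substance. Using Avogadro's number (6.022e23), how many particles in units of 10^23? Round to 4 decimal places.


N = n * NA, then divide by 1e23 for the requested units.
N / 1e23 = n * 6.022
N / 1e23 = 4.136 * 6.022
N / 1e23 = 24.906992, rounded to 4 dp:

24.9070


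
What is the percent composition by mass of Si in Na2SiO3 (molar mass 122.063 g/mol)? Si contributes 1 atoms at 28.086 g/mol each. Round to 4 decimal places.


pct = 100 * (n_elem * M_elem) / M_total
mass_contribution = 1 * 28.086 = 28.086 g/mol
pct = 100 * 28.086 / 122.063
pct = 23.00942956 %, rounded to 4 dp:

23.0094 %


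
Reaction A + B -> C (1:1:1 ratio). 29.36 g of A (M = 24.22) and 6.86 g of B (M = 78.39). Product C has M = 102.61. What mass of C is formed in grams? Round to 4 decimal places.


Find moles of each reactant; the smaller value is the limiting reagent in a 1:1:1 reaction, so moles_C equals moles of the limiter.
n_A = mass_A / M_A = 29.36 / 24.22 = 1.212221 mol
n_B = mass_B / M_B = 6.86 / 78.39 = 0.087511 mol
Limiting reagent: B (smaller), n_limiting = 0.087511 mol
mass_C = n_limiting * M_C = 0.087511 * 102.61
mass_C = 8.97950371 g, rounded to 4 dp:

8.9795 g


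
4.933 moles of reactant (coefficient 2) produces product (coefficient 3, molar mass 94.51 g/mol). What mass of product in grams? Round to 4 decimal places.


Use the coefficient ratio to convert reactant moles to product moles, then multiply by the product's molar mass.
moles_P = moles_R * (coeff_P / coeff_R) = 4.933 * (3/2) = 7.3995
mass_P = moles_P * M_P = 7.3995 * 94.51
mass_P = 699.326745 g, rounded to 4 dp:

699.3267 g


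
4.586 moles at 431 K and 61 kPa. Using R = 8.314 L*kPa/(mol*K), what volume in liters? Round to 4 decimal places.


PV = nRT, solve for V = nRT / P.
nRT = 4.586 * 8.314 * 431 = 16433.1697
V = 16433.1697 / 61
V = 269.39622459 L, rounded to 4 dp:

269.3962 L


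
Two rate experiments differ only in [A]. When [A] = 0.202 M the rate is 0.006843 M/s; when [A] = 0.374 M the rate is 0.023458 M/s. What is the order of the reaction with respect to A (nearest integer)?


Rate is proportional to [A]^n, so rate2/rate1 = ([A]2/[A]1)^n. Take logs to solve for n.
rate2/rate1 = 0.023458 / 0.006843 = 3.428
[A]2/[A]1 = 0.374 / 0.202 = 1.8515
n = ln(3.428) / ln(1.8515) = 2.0
Nearest integer order:

2


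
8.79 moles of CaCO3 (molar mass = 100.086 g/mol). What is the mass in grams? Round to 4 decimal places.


mass = n * M
mass = 8.79 * 100.086
mass = 879.75594 g, rounded to 4 dp:

879.7559 g


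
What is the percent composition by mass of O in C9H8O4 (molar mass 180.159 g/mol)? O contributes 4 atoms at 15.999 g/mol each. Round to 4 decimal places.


pct = 100 * (n_elem * M_elem) / M_total
mass_contribution = 4 * 15.999 = 63.996 g/mol
pct = 100 * 63.996 / 180.159
pct = 35.52195561 %, rounded to 4 dp:

35.5220 %


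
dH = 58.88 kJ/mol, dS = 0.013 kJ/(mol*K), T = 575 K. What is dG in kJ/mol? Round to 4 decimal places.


Gibbs: dG = dH - T*dS (consistent units, dS already in kJ/(mol*K)).
T*dS = 575 * 0.013 = 7.475
dG = 58.88 - (7.475)
dG = 51.405 kJ/mol, rounded to 4 dp:

51.4050 kJ/mol


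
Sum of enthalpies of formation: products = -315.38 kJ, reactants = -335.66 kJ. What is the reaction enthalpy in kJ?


dH_rxn = sum(dH_f products) - sum(dH_f reactants)
dH_rxn = -315.38 - (-335.66)
dH_rxn = 20.28 kJ:

20.28 kJ


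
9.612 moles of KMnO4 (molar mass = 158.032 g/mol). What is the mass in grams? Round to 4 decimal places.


mass = n * M
mass = 9.612 * 158.032
mass = 1519.003584 g, rounded to 4 dp:

1519.0036 g


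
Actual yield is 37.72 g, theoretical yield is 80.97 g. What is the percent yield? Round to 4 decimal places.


% yield = 100 * actual / theoretical
% yield = 100 * 37.72 / 80.97
% yield = 46.585155 %, rounded to 4 dp:

46.5852 %


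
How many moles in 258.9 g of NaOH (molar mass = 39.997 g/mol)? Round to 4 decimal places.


n = mass / M
n = 258.9 / 39.997
n = 6.47298547 mol, rounded to 4 dp:

6.4730 mol


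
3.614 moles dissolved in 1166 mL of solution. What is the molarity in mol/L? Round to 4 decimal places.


Convert volume to liters: V_L = V_mL / 1000.
V_L = 1166 / 1000 = 1.166 L
M = n / V_L = 3.614 / 1.166
M = 3.09948542 mol/L, rounded to 4 dp:

3.0995 mol/L


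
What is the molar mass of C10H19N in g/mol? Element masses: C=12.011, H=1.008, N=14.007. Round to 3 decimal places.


M = sum(count * atomic_mass) over atoms.
M = 10*12.011 + 19*1.008 + 1*14.007
M = 120.11 + 19.152 + 14.007
M = 153.269 g/mol, rounded to 3 dp:

153.269 g/mol


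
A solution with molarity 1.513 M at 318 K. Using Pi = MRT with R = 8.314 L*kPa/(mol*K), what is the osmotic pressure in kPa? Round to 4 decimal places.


Osmotic pressure (van't Hoff): Pi = M*R*T.
RT = 8.314 * 318 = 2643.852
Pi = 1.513 * 2643.852
Pi = 4000.148076 kPa, rounded to 4 dp:

4000.1481 kPa


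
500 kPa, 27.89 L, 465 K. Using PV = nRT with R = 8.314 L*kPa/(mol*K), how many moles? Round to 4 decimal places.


PV = nRT, solve for n = PV / (RT).
PV = 500 * 27.89 = 13945.0
RT = 8.314 * 465 = 3866.01
n = 13945.0 / 3866.01
n = 3.6070781 mol, rounded to 4 dp:

3.6071 mol


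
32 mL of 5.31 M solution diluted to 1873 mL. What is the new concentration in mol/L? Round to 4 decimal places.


Dilution: M1*V1 = M2*V2, solve for M2.
M2 = M1*V1 / V2
M2 = 5.31 * 32 / 1873
M2 = 169.92 / 1873
M2 = 0.09072077 mol/L, rounded to 4 dp:

0.0907 mol/L


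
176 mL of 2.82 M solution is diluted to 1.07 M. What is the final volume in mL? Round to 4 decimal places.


Dilution: M1*V1 = M2*V2, solve for V2.
V2 = M1*V1 / M2
V2 = 2.82 * 176 / 1.07
V2 = 496.32 / 1.07
V2 = 463.85046729 mL, rounded to 4 dp:

463.8505 mL


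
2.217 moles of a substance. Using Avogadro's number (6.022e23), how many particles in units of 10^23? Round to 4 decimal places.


N = n * NA, then divide by 1e23 for the requested units.
N / 1e23 = n * 6.022
N / 1e23 = 2.217 * 6.022
N / 1e23 = 13.350774, rounded to 4 dp:

13.3508


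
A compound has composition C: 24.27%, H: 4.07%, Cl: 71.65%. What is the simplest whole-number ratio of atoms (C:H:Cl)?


Assume 100 g of compound, divide each mass% by atomic mass to get moles, then normalize by the smallest to get a raw atom ratio.
Moles per 100 g: C: 24.27/12.011 = 2.0206, H: 4.07/1.008 = 4.0377, Cl: 71.65/35.453 = 2.021
Raw ratio (divide by min = 2.0206): C: 1.0, H: 1.998, Cl: 1.0
Multiply by 1 to clear fractions: C: 1.0 ~= 1, H: 1.998 ~= 2, Cl: 1.0 ~= 1
Reduce by GCD to get the simplest whole-number ratio:

1:2:1


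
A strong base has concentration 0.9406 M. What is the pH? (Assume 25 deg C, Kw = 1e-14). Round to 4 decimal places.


A strong base dissociates completely, so [OH-] equals the given concentration.
pOH = -log10([OH-]) = -log10(0.9406) = 0.026595
pH = 14 - pOH = 14 - 0.026595
pH = 13.973405, rounded to 4 dp:

13.9734


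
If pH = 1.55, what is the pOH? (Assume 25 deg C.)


At 25 deg C, pH + pOH = 14.
pOH = 14 - pH = 14 - 1.55
pOH = 12.45:

12.45


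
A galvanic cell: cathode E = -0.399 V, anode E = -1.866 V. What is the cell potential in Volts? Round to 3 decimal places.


Standard cell potential: E_cell = E_cathode - E_anode.
E_cell = -0.399 - (-1.866)
E_cell = 1.467 V, rounded to 3 dp:

1.467 V


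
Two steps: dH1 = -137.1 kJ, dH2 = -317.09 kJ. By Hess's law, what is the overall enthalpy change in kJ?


Hess's law: enthalpy is a state function, so add the step enthalpies.
dH_total = dH1 + dH2 = -137.1 + (-317.09)
dH_total = -454.19 kJ:

-454.19 kJ


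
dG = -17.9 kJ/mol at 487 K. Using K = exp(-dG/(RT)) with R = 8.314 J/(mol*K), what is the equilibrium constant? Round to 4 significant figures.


dG is in kJ/mol; multiply by 1000 to match R in J/(mol*K).
RT = 8.314 * 487 = 4048.918 J/mol
exponent = -dG*1000 / (RT) = -(-17.9*1000) / 4048.918 = 4.42093419
K = exp(4.42093419)
K = 83.173949, rounded to 4 significant figures:

83.17


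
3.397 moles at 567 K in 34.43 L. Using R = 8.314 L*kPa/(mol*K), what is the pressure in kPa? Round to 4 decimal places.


PV = nRT, solve for P = nRT / V.
nRT = 3.397 * 8.314 * 567 = 16013.5871
P = 16013.5871 / 34.43
P = 465.10563753 kPa, rounded to 4 dp:

465.1056 kPa


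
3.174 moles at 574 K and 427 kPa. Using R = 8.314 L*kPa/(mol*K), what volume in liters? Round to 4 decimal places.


PV = nRT, solve for V = nRT / P.
nRT = 3.174 * 8.314 * 574 = 15147.0771
V = 15147.0771 / 427
V = 35.47324848 L, rounded to 4 dp:

35.4732 L


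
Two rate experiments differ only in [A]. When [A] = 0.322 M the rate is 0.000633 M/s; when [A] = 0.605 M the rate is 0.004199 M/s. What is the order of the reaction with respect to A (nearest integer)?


Rate is proportional to [A]^n, so rate2/rate1 = ([A]2/[A]1)^n. Take logs to solve for n.
rate2/rate1 = 0.004199 / 0.000633 = 6.6335
[A]2/[A]1 = 0.605 / 0.322 = 1.8789
n = ln(6.6335) / ln(1.8789) = 3.0
Nearest integer order:

3


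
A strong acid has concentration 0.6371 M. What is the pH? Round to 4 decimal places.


A strong acid dissociates completely, so [H+] equals the given concentration.
pH = -log10([H+]) = -log10(0.6371)
pH = 0.19579239, rounded to 4 dp:

0.1958


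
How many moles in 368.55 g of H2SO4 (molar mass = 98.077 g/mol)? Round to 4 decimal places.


n = mass / M
n = 368.55 / 98.077
n = 3.75776176 mol, rounded to 4 dp:

3.7578 mol


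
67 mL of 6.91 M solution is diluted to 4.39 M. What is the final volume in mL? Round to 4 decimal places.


Dilution: M1*V1 = M2*V2, solve for V2.
V2 = M1*V1 / M2
V2 = 6.91 * 67 / 4.39
V2 = 462.97 / 4.39
V2 = 105.46013667 mL, rounded to 4 dp:

105.4601 mL


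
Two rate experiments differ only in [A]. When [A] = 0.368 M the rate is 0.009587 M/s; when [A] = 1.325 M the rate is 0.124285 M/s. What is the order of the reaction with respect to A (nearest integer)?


Rate is proportional to [A]^n, so rate2/rate1 = ([A]2/[A]1)^n. Take logs to solve for n.
rate2/rate1 = 0.124285 / 0.009587 = 12.9639
[A]2/[A]1 = 1.325 / 0.368 = 3.6005
n = ln(12.9639) / ln(3.6005) = 2.0
Nearest integer order:

2


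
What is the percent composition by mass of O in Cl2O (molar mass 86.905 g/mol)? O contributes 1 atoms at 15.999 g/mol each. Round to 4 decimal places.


pct = 100 * (n_elem * M_elem) / M_total
mass_contribution = 1 * 15.999 = 15.999 g/mol
pct = 100 * 15.999 / 86.905
pct = 18.40975778 %, rounded to 4 dp:

18.4098 %


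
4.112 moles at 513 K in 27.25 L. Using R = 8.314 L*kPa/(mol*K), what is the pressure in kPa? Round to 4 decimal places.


PV = nRT, solve for P = nRT / V.
nRT = 4.112 * 8.314 * 513 = 17538.0172
P = 17538.0172 / 27.25
P = 643.59696147 kPa, rounded to 4 dp:

643.5970 kPa


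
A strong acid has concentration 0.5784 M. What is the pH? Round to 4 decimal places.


A strong acid dissociates completely, so [H+] equals the given concentration.
pH = -log10([H+]) = -log10(0.5784)
pH = 0.23777172, rounded to 4 dp:

0.2378


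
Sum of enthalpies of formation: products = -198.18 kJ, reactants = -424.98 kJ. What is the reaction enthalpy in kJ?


dH_rxn = sum(dH_f products) - sum(dH_f reactants)
dH_rxn = -198.18 - (-424.98)
dH_rxn = 226.8 kJ:

226.80 kJ


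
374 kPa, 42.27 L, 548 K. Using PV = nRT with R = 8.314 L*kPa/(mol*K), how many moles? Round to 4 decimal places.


PV = nRT, solve for n = PV / (RT).
PV = 374 * 42.27 = 15808.98
RT = 8.314 * 548 = 4556.072
n = 15808.98 / 4556.072
n = 3.46987054 mol, rounded to 4 dp:

3.4699 mol


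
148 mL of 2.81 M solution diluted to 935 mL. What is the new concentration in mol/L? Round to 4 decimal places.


Dilution: M1*V1 = M2*V2, solve for M2.
M2 = M1*V1 / V2
M2 = 2.81 * 148 / 935
M2 = 415.88 / 935
M2 = 0.44479144 mol/L, rounded to 4 dp:

0.4448 mol/L


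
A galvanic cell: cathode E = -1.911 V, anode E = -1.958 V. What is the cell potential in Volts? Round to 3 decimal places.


Standard cell potential: E_cell = E_cathode - E_anode.
E_cell = -1.911 - (-1.958)
E_cell = 0.047 V, rounded to 3 dp:

0.047 V


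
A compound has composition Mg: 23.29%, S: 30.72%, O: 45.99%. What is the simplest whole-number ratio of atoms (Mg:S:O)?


Assume 100 g of compound, divide each mass% by atomic mass to get moles, then normalize by the smallest to get a raw atom ratio.
Moles per 100 g: Mg: 23.29/24.305 = 0.9582, S: 30.72/32.065 = 0.9581, O: 45.99/15.999 = 2.8746
Raw ratio (divide by min = 0.9581): Mg: 1.0, S: 1.0, O: 3.0
Multiply by 1 to clear fractions: Mg: 1.0 ~= 1, S: 1.0 ~= 1, O: 3.0 ~= 3
Reduce by GCD to get the simplest whole-number ratio:

1:1:3


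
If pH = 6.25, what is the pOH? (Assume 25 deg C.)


At 25 deg C, pH + pOH = 14.
pOH = 14 - pH = 14 - 6.25
pOH = 7.75:

7.75


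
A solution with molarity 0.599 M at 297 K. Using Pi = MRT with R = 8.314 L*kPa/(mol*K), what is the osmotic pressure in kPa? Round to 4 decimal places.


Osmotic pressure (van't Hoff): Pi = M*R*T.
RT = 8.314 * 297 = 2469.258
Pi = 0.599 * 2469.258
Pi = 1479.085542 kPa, rounded to 4 dp:

1479.0855 kPa


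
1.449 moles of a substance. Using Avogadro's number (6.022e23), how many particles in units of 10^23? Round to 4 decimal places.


N = n * NA, then divide by 1e23 for the requested units.
N / 1e23 = n * 6.022
N / 1e23 = 1.449 * 6.022
N / 1e23 = 8.725878, rounded to 4 dp:

8.7259


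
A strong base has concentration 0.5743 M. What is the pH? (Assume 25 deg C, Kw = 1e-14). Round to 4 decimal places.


A strong base dissociates completely, so [OH-] equals the given concentration.
pOH = -log10([OH-]) = -log10(0.5743) = 0.240861
pH = 14 - pOH = 14 - 0.240861
pH = 13.759139, rounded to 4 dp:

13.7591


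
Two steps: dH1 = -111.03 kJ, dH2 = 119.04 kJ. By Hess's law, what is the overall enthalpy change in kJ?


Hess's law: enthalpy is a state function, so add the step enthalpies.
dH_total = dH1 + dH2 = -111.03 + (119.04)
dH_total = 8.01 kJ:

8.01 kJ


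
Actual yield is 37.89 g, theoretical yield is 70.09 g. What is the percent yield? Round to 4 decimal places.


% yield = 100 * actual / theoretical
% yield = 100 * 37.89 / 70.09
% yield = 54.05906691 %, rounded to 4 dp:

54.0591 %


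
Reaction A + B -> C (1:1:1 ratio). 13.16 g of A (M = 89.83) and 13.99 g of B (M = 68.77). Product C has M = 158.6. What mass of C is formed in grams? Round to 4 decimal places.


Find moles of each reactant; the smaller value is the limiting reagent in a 1:1:1 reaction, so moles_C equals moles of the limiter.
n_A = mass_A / M_A = 13.16 / 89.83 = 0.146499 mol
n_B = mass_B / M_B = 13.99 / 68.77 = 0.203432 mol
Limiting reagent: A (smaller), n_limiting = 0.146499 mol
mass_C = n_limiting * M_C = 0.146499 * 158.6
mass_C = 23.2347414 g, rounded to 4 dp:

23.2347 g


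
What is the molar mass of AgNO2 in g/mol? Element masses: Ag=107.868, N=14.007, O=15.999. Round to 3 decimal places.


M = sum(count * atomic_mass) over atoms.
M = 1*107.868 + 1*14.007 + 2*15.999
M = 107.868 + 14.007 + 31.998
M = 153.873 g/mol, rounded to 3 dp:

153.873 g/mol


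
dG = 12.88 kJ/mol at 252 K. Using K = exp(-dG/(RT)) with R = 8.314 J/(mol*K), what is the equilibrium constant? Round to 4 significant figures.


dG is in kJ/mol; multiply by 1000 to match R in J/(mol*K).
RT = 8.314 * 252 = 2095.128 J/mol
exponent = -dG*1000 / (RT) = -(12.88*1000) / 2095.128 = -6.14759576
K = exp(-6.14759576)
K = 0.0021386173, rounded to 4 significant figures:

0.002139


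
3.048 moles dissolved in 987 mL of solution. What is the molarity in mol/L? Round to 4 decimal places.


Convert volume to liters: V_L = V_mL / 1000.
V_L = 987 / 1000 = 0.987 L
M = n / V_L = 3.048 / 0.987
M = 3.0881459 mol/L, rounded to 4 dp:

3.0881 mol/L


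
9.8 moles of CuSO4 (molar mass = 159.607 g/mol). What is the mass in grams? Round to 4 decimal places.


mass = n * M
mass = 9.8 * 159.607
mass = 1564.1486 g, rounded to 4 dp:

1564.1486 g


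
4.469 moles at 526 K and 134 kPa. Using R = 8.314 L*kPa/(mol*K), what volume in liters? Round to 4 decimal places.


PV = nRT, solve for V = nRT / P.
nRT = 4.469 * 8.314 * 526 = 19543.6699
V = 19543.6699 / 134
V = 145.84828284 L, rounded to 4 dp:

145.8483 L


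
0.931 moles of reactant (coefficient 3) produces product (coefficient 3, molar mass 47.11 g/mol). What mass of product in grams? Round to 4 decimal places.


Use the coefficient ratio to convert reactant moles to product moles, then multiply by the product's molar mass.
moles_P = moles_R * (coeff_P / coeff_R) = 0.931 * (3/3) = 0.931
mass_P = moles_P * M_P = 0.931 * 47.11
mass_P = 43.85941 g, rounded to 4 dp:

43.8594 g


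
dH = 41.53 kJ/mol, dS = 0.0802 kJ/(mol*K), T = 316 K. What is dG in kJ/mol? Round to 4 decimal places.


Gibbs: dG = dH - T*dS (consistent units, dS already in kJ/(mol*K)).
T*dS = 316 * 0.0802 = 25.3432
dG = 41.53 - (25.3432)
dG = 16.1868 kJ/mol, rounded to 4 dp:

16.1868 kJ/mol


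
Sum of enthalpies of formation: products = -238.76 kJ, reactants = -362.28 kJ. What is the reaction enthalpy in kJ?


dH_rxn = sum(dH_f products) - sum(dH_f reactants)
dH_rxn = -238.76 - (-362.28)
dH_rxn = 123.52 kJ:

123.52 kJ


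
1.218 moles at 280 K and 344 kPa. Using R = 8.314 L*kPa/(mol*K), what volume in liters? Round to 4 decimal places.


PV = nRT, solve for V = nRT / P.
nRT = 1.218 * 8.314 * 280 = 2835.4066
V = 2835.4066 / 344
V = 8.24246105 L, rounded to 4 dp:

8.2425 L


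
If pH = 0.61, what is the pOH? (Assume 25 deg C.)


At 25 deg C, pH + pOH = 14.
pOH = 14 - pH = 14 - 0.61
pOH = 13.39:

13.39


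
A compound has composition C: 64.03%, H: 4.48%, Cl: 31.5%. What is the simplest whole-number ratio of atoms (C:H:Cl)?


Assume 100 g of compound, divide each mass% by atomic mass to get moles, then normalize by the smallest to get a raw atom ratio.
Moles per 100 g: C: 64.03/12.011 = 5.3309, H: 4.48/1.008 = 4.4444, Cl: 31.5/35.453 = 0.8885
Raw ratio (divide by min = 0.8885): C: 6.0, H: 5.002, Cl: 1.0
Multiply by 1 to clear fractions: C: 6.0 ~= 6, H: 5.002 ~= 5, Cl: 1.0 ~= 1
Reduce by GCD to get the simplest whole-number ratio:

6:5:1


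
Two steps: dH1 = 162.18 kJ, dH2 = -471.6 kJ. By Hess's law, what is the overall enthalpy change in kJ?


Hess's law: enthalpy is a state function, so add the step enthalpies.
dH_total = dH1 + dH2 = 162.18 + (-471.6)
dH_total = -309.42 kJ:

-309.42 kJ


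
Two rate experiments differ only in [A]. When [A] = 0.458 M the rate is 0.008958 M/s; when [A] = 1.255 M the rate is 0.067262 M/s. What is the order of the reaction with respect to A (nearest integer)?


Rate is proportional to [A]^n, so rate2/rate1 = ([A]2/[A]1)^n. Take logs to solve for n.
rate2/rate1 = 0.067262 / 0.008958 = 7.5086
[A]2/[A]1 = 1.255 / 0.458 = 2.7402
n = ln(7.5086) / ln(2.7402) = 2.0
Nearest integer order:

2


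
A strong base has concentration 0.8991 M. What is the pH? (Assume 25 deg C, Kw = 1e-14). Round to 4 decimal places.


A strong base dissociates completely, so [OH-] equals the given concentration.
pOH = -log10([OH-]) = -log10(0.8991) = 0.046192
pH = 14 - pOH = 14 - 0.046192
pH = 13.953808, rounded to 4 dp:

13.9538


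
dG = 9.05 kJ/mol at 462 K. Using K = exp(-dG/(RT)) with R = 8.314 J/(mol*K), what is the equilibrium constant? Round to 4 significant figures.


dG is in kJ/mol; multiply by 1000 to match R in J/(mol*K).
RT = 8.314 * 462 = 3841.068 J/mol
exponent = -dG*1000 / (RT) = -(9.05*1000) / 3841.068 = -2.35611554
K = exp(-2.35611554)
K = 0.094787708, rounded to 4 significant figures:

0.09479


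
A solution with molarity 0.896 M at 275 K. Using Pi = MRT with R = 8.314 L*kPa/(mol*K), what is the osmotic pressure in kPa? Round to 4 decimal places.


Osmotic pressure (van't Hoff): Pi = M*R*T.
RT = 8.314 * 275 = 2286.35
Pi = 0.896 * 2286.35
Pi = 2048.5696 kPa, rounded to 4 dp:

2048.5696 kPa


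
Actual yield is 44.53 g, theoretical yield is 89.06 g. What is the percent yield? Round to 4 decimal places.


% yield = 100 * actual / theoretical
% yield = 100 * 44.53 / 89.06
% yield = 50.0 %, rounded to 4 dp:

50.0000 %


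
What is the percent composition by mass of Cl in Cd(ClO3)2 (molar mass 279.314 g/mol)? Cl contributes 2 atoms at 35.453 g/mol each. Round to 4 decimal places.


pct = 100 * (n_elem * M_elem) / M_total
mass_contribution = 2 * 35.453 = 70.906 g/mol
pct = 100 * 70.906 / 279.314
pct = 25.38576656 %, rounded to 4 dp:

25.3858 %


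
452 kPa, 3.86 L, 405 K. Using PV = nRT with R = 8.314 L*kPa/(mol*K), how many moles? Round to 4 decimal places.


PV = nRT, solve for n = PV / (RT).
PV = 452 * 3.86 = 1744.72
RT = 8.314 * 405 = 3367.17
n = 1744.72 / 3367.17
n = 0.5181562 mol, rounded to 4 dp:

0.5182 mol


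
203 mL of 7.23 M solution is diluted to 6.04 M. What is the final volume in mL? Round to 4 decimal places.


Dilution: M1*V1 = M2*V2, solve for V2.
V2 = M1*V1 / M2
V2 = 7.23 * 203 / 6.04
V2 = 1467.69 / 6.04
V2 = 242.99503311 mL, rounded to 4 dp:

242.9950 mL


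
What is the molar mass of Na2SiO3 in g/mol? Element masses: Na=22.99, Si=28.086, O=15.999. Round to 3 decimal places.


M = sum(count * atomic_mass) over atoms.
M = 2*22.99 + 1*28.086 + 3*15.999
M = 45.98 + 28.086 + 47.997
M = 122.063 g/mol, rounded to 3 dp:

122.063 g/mol


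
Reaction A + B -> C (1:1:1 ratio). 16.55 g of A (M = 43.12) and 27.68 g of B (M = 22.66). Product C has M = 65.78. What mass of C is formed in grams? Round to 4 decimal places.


Find moles of each reactant; the smaller value is the limiting reagent in a 1:1:1 reaction, so moles_C equals moles of the limiter.
n_A = mass_A / M_A = 16.55 / 43.12 = 0.383813 mol
n_B = mass_B / M_B = 27.68 / 22.66 = 1.221536 mol
Limiting reagent: A (smaller), n_limiting = 0.383813 mol
mass_C = n_limiting * M_C = 0.383813 * 65.78
mass_C = 25.24721914 g, rounded to 4 dp:

25.2472 g


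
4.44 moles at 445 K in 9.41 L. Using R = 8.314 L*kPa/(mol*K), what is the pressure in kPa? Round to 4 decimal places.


PV = nRT, solve for P = nRT / V.
nRT = 4.44 * 8.314 * 445 = 16426.8012
P = 16426.8012 / 9.41
P = 1745.67494155 kPa, rounded to 4 dp:

1745.6749 kPa


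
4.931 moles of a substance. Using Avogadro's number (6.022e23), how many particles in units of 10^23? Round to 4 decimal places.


N = n * NA, then divide by 1e23 for the requested units.
N / 1e23 = n * 6.022
N / 1e23 = 4.931 * 6.022
N / 1e23 = 29.694482, rounded to 4 dp:

29.6945


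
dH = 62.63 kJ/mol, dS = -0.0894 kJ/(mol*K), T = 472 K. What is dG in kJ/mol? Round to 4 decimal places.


Gibbs: dG = dH - T*dS (consistent units, dS already in kJ/(mol*K)).
T*dS = 472 * -0.0894 = -42.1968
dG = 62.63 - (-42.1968)
dG = 104.8268 kJ/mol, rounded to 4 dp:

104.8268 kJ/mol


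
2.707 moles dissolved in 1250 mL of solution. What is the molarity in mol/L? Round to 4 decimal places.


Convert volume to liters: V_L = V_mL / 1000.
V_L = 1250 / 1000 = 1.25 L
M = n / V_L = 2.707 / 1.25
M = 2.1656 mol/L, rounded to 4 dp:

2.1656 mol/L


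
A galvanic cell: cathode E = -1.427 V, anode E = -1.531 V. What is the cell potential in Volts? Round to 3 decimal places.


Standard cell potential: E_cell = E_cathode - E_anode.
E_cell = -1.427 - (-1.531)
E_cell = 0.104 V, rounded to 3 dp:

0.104 V
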